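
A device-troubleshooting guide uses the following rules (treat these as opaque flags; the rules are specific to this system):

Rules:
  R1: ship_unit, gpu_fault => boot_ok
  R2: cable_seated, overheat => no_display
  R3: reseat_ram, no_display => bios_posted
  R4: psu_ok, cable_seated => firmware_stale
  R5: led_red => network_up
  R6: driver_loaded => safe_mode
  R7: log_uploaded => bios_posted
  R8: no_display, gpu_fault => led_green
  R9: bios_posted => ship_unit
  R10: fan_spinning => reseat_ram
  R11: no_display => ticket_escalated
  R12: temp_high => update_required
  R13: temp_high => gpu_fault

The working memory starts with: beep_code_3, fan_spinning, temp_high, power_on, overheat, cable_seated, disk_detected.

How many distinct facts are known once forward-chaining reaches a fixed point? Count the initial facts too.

16

Round 1 — R2, R10, R12, R13, derive no_display, reseat_ram, update_required, gpu_fault.
Round 2 — R3, R8, R11, derive bios_posted, led_green, ticket_escalated.
Round 3 — R9, derive ship_unit.
Round 4 — R1, derive boot_ok.
Closure: {beep_code_3, bios_posted, boot_ok, cable_seated, disk_detected, fan_spinning, gpu_fault, led_green, no_display, overheat, power_on, reseat_ram, ship_unit, temp_high, ticket_escalated, update_required} — 16 facts.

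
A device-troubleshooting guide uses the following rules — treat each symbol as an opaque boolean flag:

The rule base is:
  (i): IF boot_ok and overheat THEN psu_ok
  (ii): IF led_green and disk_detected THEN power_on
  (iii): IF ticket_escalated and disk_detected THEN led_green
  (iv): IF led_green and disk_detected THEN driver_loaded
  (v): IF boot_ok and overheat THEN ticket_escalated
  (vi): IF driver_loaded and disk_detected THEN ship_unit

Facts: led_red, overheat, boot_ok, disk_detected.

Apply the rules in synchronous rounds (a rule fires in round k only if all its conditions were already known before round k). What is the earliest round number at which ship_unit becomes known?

4

Round 1 fires (i), (v), giving psu_ok, ticket_escalated.
Round 2 fires (iii), giving led_green.
Round 3 fires (ii), (iv), giving power_on, driver_loaded.
Round 4 fires (vi), giving ship_unit.
ship_unit first appears in round 4.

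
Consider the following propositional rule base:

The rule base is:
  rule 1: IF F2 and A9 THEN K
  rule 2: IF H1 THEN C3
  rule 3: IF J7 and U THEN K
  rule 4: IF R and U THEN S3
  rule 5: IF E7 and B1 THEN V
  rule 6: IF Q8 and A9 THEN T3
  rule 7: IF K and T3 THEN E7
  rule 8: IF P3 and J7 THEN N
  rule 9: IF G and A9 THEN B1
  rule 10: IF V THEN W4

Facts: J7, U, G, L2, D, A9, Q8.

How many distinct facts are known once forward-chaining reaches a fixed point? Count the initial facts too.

13

Round 1: rule 3 [IF J7 and U THEN K]; rule 6 [IF Q8 and A9 THEN T3]; rule 9 [IF G and A9 THEN B1]. New: K, T3, B1.
Round 2: rule 7 [IF K and T3 THEN E7]. New: E7.
Round 3: rule 5 [IF E7 and B1 THEN V]. New: V.
Round 4: rule 10 [IF V THEN W4]. New: W4.
Closure: {A9, B1, D, E7, G, J7, K, L2, Q8, T3, U, V, W4} — 13 facts.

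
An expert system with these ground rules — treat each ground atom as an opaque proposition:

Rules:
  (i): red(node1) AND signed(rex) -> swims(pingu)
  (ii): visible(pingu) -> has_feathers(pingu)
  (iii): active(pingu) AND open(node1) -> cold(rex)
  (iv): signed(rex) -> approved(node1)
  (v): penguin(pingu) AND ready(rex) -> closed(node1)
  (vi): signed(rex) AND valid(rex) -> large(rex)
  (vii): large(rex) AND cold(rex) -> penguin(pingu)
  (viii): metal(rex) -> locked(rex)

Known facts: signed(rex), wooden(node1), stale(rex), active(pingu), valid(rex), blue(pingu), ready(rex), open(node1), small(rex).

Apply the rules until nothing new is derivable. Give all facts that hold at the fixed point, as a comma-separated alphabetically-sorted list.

Round 1 — (iii), (iv), (vi), derive cold(rex), approved(node1), large(rex).
Round 2 — (vii), derive penguin(pingu).
Round 3 — (v), derive closed(node1).

active(pingu), approved(node1), blue(pingu), closed(node1), cold(rex), large(rex), open(node1), penguin(pingu), ready(rex), signed(rex), small(rex), stale(rex), valid(rex), wooden(node1)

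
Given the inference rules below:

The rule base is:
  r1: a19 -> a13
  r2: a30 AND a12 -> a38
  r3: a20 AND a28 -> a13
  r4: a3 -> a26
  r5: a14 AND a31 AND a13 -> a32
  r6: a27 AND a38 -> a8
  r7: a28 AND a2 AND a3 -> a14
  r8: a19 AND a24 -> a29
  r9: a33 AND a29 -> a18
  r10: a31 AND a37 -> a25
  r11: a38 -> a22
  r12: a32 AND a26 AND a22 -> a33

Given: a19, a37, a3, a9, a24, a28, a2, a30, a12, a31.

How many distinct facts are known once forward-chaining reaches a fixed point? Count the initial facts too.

20

Round 1: r1 [a19 -> a13]; r2 [a30 AND a12 -> a38]; r4 [a3 -> a26]; r7 [a28 AND a2 AND a3 -> a14]; r8 [a19 AND a24 -> a29]; r10 [a31 AND a37 -> a25]. Adds a13, a38, a26, a14, a29, a25.
Round 2: r5 [a14 AND a31 AND a13 -> a32]; r11 [a38 -> a22]. Adds a32, a22.
Round 3: r12 [a32 AND a26 AND a22 -> a33]. Adds a33.
Round 4: r9 [a33 AND a29 -> a18]. Adds a18.
Closure: {a12, a13, a14, a18, a19, a2, a22, a24, a25, a26, a28, a29, a3, a30, a31, a32, a33, a37, a38, a9} — 20 facts.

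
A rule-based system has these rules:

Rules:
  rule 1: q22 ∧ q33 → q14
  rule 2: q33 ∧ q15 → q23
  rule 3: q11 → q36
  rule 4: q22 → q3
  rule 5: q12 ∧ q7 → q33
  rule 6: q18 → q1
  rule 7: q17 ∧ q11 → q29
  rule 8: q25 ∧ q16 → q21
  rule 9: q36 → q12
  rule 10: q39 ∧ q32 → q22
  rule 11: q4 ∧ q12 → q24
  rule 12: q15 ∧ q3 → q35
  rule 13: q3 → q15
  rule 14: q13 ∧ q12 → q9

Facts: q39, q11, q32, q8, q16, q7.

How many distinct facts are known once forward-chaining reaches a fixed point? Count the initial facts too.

Round 1 fires rule 3, rule 10, giving q36, q22.
Round 2 fires rule 4, rule 9, giving q3, q12.
Round 3 fires rule 5, rule 13, giving q33, q15.
Round 4 fires rule 1, rule 2, rule 12, giving q14, q23, q35.
Closure: {q11, q12, q14, q15, q16, q22, q23, q3, q32, q33, q35, q36, q39, q7, q8} — 15 facts.

15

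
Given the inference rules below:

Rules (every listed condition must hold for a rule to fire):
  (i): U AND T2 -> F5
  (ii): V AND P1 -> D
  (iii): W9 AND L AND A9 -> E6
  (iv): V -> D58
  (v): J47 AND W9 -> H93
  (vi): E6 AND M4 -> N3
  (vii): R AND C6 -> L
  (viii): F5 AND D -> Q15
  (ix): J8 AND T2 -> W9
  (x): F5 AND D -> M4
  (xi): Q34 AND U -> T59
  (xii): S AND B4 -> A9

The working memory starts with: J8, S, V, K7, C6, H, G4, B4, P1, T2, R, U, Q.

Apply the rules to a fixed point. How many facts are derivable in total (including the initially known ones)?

23

Round 1 fires (i), (ii), (iv), (vii), (ix), (xii), giving F5, D, D58, L, W9, A9.
Round 2 fires (iii), (viii), (x), giving E6, Q15, M4.
Round 3 fires (vi), giving N3.
Closure: {A9, B4, C6, D, D58, E6, F5, G4, H, J8, K7, L, M4, N3, P1, Q, Q15, R, S, T2, U, V, W9} — 23 facts.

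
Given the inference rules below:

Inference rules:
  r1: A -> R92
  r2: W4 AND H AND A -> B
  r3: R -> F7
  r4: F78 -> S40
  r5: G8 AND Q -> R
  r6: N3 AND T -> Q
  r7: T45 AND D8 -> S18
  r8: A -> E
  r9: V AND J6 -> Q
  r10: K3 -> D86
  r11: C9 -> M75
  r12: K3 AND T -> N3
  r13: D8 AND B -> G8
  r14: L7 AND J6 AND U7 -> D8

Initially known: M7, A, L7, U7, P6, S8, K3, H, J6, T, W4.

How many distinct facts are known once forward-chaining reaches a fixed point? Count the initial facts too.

21

[1] r1 [A -> R92]; r2 [W4 AND H AND A -> B]; r8 [A -> E]; r10 [K3 -> D86]; r12 [K3 AND T -> N3]; r14 [L7 AND J6 AND U7 -> D8]. ⇒ new: R92, B, E, D86, N3, D8.
[2] r6 [N3 AND T -> Q]; r13 [D8 AND B -> G8]. ⇒ new: Q, G8.
[3] r5 [G8 AND Q -> R]. ⇒ new: R.
[4] r3 [R -> F7]. ⇒ new: F7.
Closure: {A, B, D8, D86, E, F7, G8, H, J6, K3, L7, M7, N3, P6, Q, R, R92, S8, T, U7, W4} — 21 facts.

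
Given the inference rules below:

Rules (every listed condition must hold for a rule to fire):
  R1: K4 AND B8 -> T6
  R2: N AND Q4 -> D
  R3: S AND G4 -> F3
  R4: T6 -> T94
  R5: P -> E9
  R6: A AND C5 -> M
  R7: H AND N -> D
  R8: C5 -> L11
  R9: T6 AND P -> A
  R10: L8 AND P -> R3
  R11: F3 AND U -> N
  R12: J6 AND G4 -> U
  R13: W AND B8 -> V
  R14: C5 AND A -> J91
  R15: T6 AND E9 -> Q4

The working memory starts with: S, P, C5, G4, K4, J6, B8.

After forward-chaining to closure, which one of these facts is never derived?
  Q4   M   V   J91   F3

Round 1 fires R1, R3, R5, R8, R12, giving T6, F3, E9, L11, U.
Round 2 fires R4, R9, R11, R15, giving T94, A, N, Q4.
Round 3 fires R2, R6, R14, giving D, M, J91.
Derived: J91 (round 3), Q4 (round 2), F3 (round 1), M (round 3). V never appears in any round.

V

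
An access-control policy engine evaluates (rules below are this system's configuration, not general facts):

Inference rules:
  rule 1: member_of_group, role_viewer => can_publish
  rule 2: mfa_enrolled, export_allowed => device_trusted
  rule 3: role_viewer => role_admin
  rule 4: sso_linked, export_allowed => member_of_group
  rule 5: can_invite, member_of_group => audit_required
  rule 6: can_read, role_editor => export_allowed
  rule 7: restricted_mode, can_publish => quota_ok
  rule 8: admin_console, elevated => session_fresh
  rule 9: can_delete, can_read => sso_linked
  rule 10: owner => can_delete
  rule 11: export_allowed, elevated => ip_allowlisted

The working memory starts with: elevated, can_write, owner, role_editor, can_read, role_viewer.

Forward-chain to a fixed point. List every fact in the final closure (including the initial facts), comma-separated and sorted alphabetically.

can_delete, can_publish, can_read, can_write, elevated, export_allowed, ip_allowlisted, member_of_group, owner, role_admin, role_editor, role_viewer, sso_linked

Round 1 — rule 3, rule 6, rule 10, derive role_admin, export_allowed, can_delete.
Round 2 — rule 9, rule 11, derive sso_linked, ip_allowlisted.
Round 3 — rule 4, derive member_of_group.
Round 4 — rule 1, derive can_publish.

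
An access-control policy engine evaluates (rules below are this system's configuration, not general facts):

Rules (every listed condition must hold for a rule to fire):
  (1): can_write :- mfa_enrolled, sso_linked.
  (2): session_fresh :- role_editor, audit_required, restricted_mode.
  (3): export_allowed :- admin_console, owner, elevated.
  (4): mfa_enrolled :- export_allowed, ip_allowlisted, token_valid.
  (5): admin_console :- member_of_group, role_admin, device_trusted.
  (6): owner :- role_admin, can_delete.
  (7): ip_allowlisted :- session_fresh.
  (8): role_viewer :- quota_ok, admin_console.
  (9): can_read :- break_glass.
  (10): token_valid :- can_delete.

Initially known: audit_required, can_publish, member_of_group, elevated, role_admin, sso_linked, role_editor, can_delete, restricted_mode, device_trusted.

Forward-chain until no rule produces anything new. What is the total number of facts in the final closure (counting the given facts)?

Round 1 fires (2), (5), (6), (10), giving session_fresh, admin_console, owner, token_valid.
Round 2 fires (3), (7), giving export_allowed, ip_allowlisted.
Round 3 fires (4), giving mfa_enrolled.
Round 4 fires (1), giving can_write.
Closure: {admin_console, audit_required, can_delete, can_publish, can_write, device_trusted, elevated, export_allowed, ip_allowlisted, member_of_group, mfa_enrolled, owner, restricted_mode, role_admin, role_editor, session_fresh, sso_linked, token_valid} — 18 facts.

18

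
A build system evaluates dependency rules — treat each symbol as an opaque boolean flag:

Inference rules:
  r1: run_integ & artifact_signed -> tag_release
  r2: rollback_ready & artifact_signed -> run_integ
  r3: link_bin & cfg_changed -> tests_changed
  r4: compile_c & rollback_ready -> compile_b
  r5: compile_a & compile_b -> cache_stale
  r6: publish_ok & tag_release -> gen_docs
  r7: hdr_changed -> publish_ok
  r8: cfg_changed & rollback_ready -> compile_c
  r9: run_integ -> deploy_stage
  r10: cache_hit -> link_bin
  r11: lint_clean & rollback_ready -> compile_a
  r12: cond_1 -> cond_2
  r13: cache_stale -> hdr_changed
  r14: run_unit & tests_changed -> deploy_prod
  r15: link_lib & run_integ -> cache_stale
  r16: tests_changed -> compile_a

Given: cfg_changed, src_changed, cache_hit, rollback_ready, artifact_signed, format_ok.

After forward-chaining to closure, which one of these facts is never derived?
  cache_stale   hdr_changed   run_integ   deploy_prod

deploy_prod

Round 1: r2 [rollback_ready & artifact_signed -> run_integ]; r8 [cfg_changed & rollback_ready -> compile_c]; r10 [cache_hit -> link_bin]. New: run_integ, compile_c, link_bin.
Round 2: r1 [run_integ & artifact_signed -> tag_release]; r3 [link_bin & cfg_changed -> tests_changed]; r4 [compile_c & rollback_ready -> compile_b]; r9 [run_integ -> deploy_stage]. New: tag_release, tests_changed, compile_b, deploy_stage.
Round 3: r16 [tests_changed -> compile_a]. New: compile_a.
Round 4: r5 [compile_a & compile_b -> cache_stale]. New: cache_stale.
Round 5: r13 [cache_stale -> hdr_changed]. New: hdr_changed.
Round 6: r7 [hdr_changed -> publish_ok]. New: publish_ok.
Round 7: r6 [publish_ok & tag_release -> gen_docs]. New: gen_docs.
Derived: cache_stale (round 4), hdr_changed (round 5), run_integ (round 1). deploy_prod never appears in any round.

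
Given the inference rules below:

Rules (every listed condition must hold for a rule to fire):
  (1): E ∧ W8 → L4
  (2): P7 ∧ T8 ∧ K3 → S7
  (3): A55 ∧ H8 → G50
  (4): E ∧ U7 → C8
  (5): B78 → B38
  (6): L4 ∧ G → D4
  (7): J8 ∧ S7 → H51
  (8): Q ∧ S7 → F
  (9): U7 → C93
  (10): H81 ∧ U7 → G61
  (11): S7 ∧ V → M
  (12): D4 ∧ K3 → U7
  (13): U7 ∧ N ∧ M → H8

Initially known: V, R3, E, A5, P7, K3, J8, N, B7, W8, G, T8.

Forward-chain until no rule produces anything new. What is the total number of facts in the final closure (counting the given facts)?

Round 1 — (1), (2), derive L4, S7.
Round 2 — (6), (7), (11), derive D4, H51, M.
Round 3 — (12), derive U7.
Round 4 — (4), (9), (13), derive C8, C93, H8.
Closure: {A5, B7, C8, C93, D4, E, G, H51, H8, J8, K3, L4, M, N, P7, R3, S7, T8, U7, V, W8} — 21 facts.

21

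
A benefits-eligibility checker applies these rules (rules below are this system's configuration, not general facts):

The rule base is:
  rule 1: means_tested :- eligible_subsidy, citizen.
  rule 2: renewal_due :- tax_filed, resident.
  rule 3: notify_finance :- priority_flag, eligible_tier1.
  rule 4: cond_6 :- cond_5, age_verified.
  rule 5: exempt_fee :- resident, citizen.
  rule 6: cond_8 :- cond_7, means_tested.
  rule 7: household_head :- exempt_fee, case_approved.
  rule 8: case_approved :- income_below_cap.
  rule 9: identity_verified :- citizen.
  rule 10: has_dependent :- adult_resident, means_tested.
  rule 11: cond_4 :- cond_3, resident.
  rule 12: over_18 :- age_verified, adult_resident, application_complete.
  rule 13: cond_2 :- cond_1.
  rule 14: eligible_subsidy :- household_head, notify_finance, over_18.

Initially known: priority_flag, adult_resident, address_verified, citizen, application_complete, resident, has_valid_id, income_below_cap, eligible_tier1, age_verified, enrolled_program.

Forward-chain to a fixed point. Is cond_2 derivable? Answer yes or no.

no

Round 1 fires rule 3, rule 5, rule 8, rule 9, rule 12, giving notify_finance, exempt_fee, case_approved, identity_verified, over_18.
Round 2 fires rule 7, giving household_head.
Round 3 fires rule 14, giving eligible_subsidy.
Round 4 fires rule 1, giving means_tested.
Round 5 fires rule 10, giving has_dependent.
Fixed point reached. cond_2 is concluded only by rule 13; rule 13 needs cond_1 (never derived).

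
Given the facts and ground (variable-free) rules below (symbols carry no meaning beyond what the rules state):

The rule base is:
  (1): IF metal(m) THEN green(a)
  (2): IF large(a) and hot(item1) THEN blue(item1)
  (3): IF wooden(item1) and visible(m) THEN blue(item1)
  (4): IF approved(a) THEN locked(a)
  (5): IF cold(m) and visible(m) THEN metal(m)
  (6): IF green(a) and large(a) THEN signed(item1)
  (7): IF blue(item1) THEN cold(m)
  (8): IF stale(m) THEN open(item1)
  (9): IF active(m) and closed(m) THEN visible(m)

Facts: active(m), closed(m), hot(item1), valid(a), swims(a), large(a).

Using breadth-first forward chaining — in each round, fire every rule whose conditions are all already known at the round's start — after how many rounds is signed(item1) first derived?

5

[1] (2) [IF large(a) and hot(item1) THEN blue(item1)]; (9) [IF active(m) and closed(m) THEN visible(m)]. ⇒ new: blue(item1), visible(m).
[2] (7) [IF blue(item1) THEN cold(m)]. ⇒ new: cold(m).
[3] (5) [IF cold(m) and visible(m) THEN metal(m)]. ⇒ new: metal(m).
[4] (1) [IF metal(m) THEN green(a)]. ⇒ new: green(a).
[5] (6) [IF green(a) and large(a) THEN signed(item1)]. ⇒ new: signed(item1).
signed(item1) first appears in round 5.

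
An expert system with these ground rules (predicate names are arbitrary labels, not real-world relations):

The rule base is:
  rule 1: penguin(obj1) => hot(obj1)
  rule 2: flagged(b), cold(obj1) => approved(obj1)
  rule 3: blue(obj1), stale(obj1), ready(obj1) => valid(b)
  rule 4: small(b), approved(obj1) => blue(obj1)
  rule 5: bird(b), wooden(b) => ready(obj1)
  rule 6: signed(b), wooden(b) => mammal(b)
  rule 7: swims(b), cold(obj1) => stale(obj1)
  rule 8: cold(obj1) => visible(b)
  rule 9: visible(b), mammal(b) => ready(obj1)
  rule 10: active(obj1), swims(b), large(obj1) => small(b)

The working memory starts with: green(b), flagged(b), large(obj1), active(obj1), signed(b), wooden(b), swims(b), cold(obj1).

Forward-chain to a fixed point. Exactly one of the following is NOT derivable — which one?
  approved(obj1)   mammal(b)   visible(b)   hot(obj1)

hot(obj1)

Round 1: rule 2 [flagged(b), cold(obj1) => approved(obj1)]; rule 6 [signed(b), wooden(b) => mammal(b)]; rule 7 [swims(b), cold(obj1) => stale(obj1)]; rule 8 [cold(obj1) => visible(b)]; rule 10 [active(obj1), swims(b), large(obj1) => small(b)]. Adds approved(obj1), mammal(b), stale(obj1), visible(b), small(b).
Round 2: rule 4 [small(b), approved(obj1) => blue(obj1)]; rule 9 [visible(b), mammal(b) => ready(obj1)]. Adds blue(obj1), ready(obj1).
Round 3: rule 3 [blue(obj1), stale(obj1), ready(obj1) => valid(b)]. Adds valid(b).
Derived: approved(obj1) (round 1), visible(b) (round 1), mammal(b) (round 1). hot(obj1) never appears in any round.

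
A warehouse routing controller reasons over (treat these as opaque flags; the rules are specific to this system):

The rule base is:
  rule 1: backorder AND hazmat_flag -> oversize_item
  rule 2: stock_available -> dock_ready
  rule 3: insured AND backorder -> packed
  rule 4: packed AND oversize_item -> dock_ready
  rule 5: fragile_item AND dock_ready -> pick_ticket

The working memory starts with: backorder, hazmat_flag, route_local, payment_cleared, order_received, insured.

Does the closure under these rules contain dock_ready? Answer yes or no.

Round 1: rule 1 [backorder AND hazmat_flag -> oversize_item]; rule 3 [insured AND backorder -> packed]. Adds oversize_item, packed.
Round 2: rule 4 [packed AND oversize_item -> dock_ready]. Adds dock_ready.
dock_ready appears in round 2, so it is derivable.

yes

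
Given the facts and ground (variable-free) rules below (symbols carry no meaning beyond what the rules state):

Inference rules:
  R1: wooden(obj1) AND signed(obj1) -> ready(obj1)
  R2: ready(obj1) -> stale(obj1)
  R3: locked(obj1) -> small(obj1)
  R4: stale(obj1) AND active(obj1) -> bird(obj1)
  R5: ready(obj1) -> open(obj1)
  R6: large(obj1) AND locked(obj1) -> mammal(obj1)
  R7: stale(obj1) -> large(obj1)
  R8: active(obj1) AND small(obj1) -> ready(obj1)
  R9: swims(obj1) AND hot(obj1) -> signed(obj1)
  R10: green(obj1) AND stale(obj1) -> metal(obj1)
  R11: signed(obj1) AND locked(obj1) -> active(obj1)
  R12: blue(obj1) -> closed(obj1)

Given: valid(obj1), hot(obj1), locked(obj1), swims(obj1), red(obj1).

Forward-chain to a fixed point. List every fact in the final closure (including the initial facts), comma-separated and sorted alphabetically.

active(obj1), bird(obj1), hot(obj1), large(obj1), locked(obj1), mammal(obj1), open(obj1), ready(obj1), red(obj1), signed(obj1), small(obj1), stale(obj1), swims(obj1), valid(obj1)

Round 1: R3 [locked(obj1) -> small(obj1)]; R9 [swims(obj1) AND hot(obj1) -> signed(obj1)]. Adds small(obj1), signed(obj1).
Round 2: R11 [signed(obj1) AND locked(obj1) -> active(obj1)]. Adds active(obj1).
Round 3: R8 [active(obj1) AND small(obj1) -> ready(obj1)]. Adds ready(obj1).
Round 4: R2 [ready(obj1) -> stale(obj1)]; R5 [ready(obj1) -> open(obj1)]. Adds stale(obj1), open(obj1).
Round 5: R4 [stale(obj1) AND active(obj1) -> bird(obj1)]; R7 [stale(obj1) -> large(obj1)]. Adds bird(obj1), large(obj1).
Round 6: R6 [large(obj1) AND locked(obj1) -> mammal(obj1)]. Adds mammal(obj1).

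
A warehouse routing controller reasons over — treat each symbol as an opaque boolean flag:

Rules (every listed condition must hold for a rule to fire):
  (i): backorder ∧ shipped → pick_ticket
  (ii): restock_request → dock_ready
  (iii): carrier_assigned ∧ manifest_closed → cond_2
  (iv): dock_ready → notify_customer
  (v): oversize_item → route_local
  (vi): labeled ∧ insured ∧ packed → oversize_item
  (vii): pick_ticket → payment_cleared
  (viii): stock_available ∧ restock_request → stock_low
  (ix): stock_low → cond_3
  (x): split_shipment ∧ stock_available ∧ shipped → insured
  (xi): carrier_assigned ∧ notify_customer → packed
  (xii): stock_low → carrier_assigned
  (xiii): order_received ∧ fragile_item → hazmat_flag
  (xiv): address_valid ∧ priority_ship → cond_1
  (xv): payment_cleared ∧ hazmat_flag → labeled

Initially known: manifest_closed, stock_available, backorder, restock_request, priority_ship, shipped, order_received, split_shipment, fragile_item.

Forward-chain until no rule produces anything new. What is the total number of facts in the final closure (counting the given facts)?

Round 1: (i) [backorder ∧ shipped → pick_ticket]; (ii) [restock_request → dock_ready]; (viii) [stock_available ∧ restock_request → stock_low]; (x) [split_shipment ∧ stock_available ∧ shipped → insured]; (xiii) [order_received ∧ fragile_item → hazmat_flag]. Adds pick_ticket, dock_ready, stock_low, insured, hazmat_flag.
Round 2: (iv) [dock_ready → notify_customer]; (vii) [pick_ticket → payment_cleared]; (ix) [stock_low → cond_3]; (xii) [stock_low → carrier_assigned]. Adds notify_customer, payment_cleared, cond_3, carrier_assigned.
Round 3: (iii) [carrier_assigned ∧ manifest_closed → cond_2]; (xi) [carrier_assigned ∧ notify_customer → packed]; (xv) [payment_cleared ∧ hazmat_flag → labeled]. Adds cond_2, packed, labeled.
Round 4: (vi) [labeled ∧ insured ∧ packed → oversize_item]. Adds oversize_item.
Round 5: (v) [oversize_item → route_local]. Adds route_local.
Closure: {backorder, carrier_assigned, cond_2, cond_3, dock_ready, fragile_item, hazmat_flag, insured, labeled, manifest_closed, notify_customer, order_received, oversize_item, packed, payment_cleared, pick_ticket, priority_ship, restock_request, route_local, shipped, split_shipment, stock_available, stock_low} — 23 facts.

23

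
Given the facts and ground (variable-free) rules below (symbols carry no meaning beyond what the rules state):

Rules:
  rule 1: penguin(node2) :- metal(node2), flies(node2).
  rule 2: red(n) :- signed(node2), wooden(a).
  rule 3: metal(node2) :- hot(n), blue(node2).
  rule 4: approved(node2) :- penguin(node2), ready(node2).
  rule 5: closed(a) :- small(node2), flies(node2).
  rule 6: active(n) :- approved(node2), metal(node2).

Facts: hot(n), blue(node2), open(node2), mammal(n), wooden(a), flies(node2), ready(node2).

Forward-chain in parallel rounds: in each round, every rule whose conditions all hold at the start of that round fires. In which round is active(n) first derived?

4

Round 1 — rule 3, derive metal(node2).
Round 2 — rule 1, derive penguin(node2).
Round 3 — rule 4, derive approved(node2).
Round 4 — rule 6, derive active(n).
active(n) first appears in round 4.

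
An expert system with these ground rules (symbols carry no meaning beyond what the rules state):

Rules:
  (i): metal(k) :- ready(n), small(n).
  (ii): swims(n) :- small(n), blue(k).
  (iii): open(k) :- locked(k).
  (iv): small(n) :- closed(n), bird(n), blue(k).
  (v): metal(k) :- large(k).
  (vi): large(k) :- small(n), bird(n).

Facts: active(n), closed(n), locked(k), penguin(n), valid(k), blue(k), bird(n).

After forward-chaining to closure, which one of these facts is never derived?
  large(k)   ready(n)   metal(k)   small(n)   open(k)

ready(n)

[1] (iii) [open(k) :- locked(k).]; (iv) [small(n) :- closed(n), bird(n), blue(k).]. ⇒ new: open(k), small(n).
[2] (ii) [swims(n) :- small(n), blue(k).]; (vi) [large(k) :- small(n), bird(n).]. ⇒ new: swims(n), large(k).
[3] (v) [metal(k) :- large(k).]. ⇒ new: metal(k).
Derived: small(n) (round 1), open(k) (round 1), large(k) (round 2), metal(k) (round 3). ready(n) never appears in any round.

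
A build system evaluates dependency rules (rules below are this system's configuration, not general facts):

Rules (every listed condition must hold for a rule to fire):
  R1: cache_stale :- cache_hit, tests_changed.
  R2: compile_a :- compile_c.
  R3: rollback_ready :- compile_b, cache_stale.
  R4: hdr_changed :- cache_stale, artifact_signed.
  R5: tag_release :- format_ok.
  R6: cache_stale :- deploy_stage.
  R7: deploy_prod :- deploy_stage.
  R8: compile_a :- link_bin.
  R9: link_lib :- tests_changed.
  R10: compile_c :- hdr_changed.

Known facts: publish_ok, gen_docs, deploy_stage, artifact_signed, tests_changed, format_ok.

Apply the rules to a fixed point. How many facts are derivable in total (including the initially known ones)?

13

Round 1 — R5, R6, R7, R9, derive tag_release, cache_stale, deploy_prod, link_lib.
Round 2 — R4, derive hdr_changed.
Round 3 — R10, derive compile_c.
Round 4 — R2, derive compile_a.
Closure: {artifact_signed, cache_stale, compile_a, compile_c, deploy_prod, deploy_stage, format_ok, gen_docs, hdr_changed, link_lib, publish_ok, tag_release, tests_changed} — 13 facts.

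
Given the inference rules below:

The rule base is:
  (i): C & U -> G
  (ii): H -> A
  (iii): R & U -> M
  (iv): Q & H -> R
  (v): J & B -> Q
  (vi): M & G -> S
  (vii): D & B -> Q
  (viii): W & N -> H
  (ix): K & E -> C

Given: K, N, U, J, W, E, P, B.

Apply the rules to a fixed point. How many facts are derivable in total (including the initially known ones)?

16

Round 1: (v) [J & B -> Q]; (viii) [W & N -> H]; (ix) [K & E -> C]. Adds Q, H, C.
Round 2: (i) [C & U -> G]; (ii) [H -> A]; (iv) [Q & H -> R]. Adds G, A, R.
Round 3: (iii) [R & U -> M]. Adds M.
Round 4: (vi) [M & G -> S]. Adds S.
Closure: {A, B, C, E, G, H, J, K, M, N, P, Q, R, S, U, W} — 16 facts.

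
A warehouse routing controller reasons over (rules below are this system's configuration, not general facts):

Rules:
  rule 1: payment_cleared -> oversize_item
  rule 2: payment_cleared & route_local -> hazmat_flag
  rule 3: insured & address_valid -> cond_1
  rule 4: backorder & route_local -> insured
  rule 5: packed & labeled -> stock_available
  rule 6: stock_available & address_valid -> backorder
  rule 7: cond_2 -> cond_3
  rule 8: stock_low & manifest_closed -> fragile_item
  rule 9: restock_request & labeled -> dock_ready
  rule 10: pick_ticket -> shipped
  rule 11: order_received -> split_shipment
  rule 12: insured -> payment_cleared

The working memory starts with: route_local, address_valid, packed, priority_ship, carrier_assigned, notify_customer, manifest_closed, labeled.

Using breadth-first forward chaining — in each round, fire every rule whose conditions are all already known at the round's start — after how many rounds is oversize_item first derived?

Round 1 fires rule 5, giving stock_available.
Round 2 fires rule 6, giving backorder.
Round 3 fires rule 4, giving insured.
Round 4 fires rule 3, rule 12, giving cond_1, payment_cleared.
Round 5 fires rule 1, rule 2, giving oversize_item, hazmat_flag.
oversize_item first appears in round 5.

5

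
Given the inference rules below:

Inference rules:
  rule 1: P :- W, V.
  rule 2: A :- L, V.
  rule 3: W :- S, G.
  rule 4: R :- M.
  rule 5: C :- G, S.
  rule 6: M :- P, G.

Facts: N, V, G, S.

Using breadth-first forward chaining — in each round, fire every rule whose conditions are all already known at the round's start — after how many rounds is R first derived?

Round 1: rule 3 [W :- S, G.]; rule 5 [C :- G, S.]. Adds W, C.
Round 2: rule 1 [P :- W, V.]. Adds P.
Round 3: rule 6 [M :- P, G.]. Adds M.
Round 4: rule 4 [R :- M.]. Adds R.
R first appears in round 4.

4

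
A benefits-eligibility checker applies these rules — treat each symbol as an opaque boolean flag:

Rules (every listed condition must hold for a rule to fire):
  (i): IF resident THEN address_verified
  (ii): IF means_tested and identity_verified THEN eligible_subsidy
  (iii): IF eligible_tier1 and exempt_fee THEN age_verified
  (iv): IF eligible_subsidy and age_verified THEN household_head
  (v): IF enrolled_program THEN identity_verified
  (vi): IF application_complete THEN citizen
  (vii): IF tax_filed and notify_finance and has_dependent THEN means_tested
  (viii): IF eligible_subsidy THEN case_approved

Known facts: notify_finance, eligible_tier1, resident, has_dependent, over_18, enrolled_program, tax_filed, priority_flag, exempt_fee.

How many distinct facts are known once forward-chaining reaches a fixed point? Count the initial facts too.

16

Round 1 fires (i), (iii), (v), (vii), giving address_verified, age_verified, identity_verified, means_tested.
Round 2 fires (ii), giving eligible_subsidy.
Round 3 fires (iv), (viii), giving household_head, case_approved.
Closure: {address_verified, age_verified, case_approved, eligible_subsidy, eligible_tier1, enrolled_program, exempt_fee, has_dependent, household_head, identity_verified, means_tested, notify_finance, over_18, priority_flag, resident, tax_filed} — 16 facts.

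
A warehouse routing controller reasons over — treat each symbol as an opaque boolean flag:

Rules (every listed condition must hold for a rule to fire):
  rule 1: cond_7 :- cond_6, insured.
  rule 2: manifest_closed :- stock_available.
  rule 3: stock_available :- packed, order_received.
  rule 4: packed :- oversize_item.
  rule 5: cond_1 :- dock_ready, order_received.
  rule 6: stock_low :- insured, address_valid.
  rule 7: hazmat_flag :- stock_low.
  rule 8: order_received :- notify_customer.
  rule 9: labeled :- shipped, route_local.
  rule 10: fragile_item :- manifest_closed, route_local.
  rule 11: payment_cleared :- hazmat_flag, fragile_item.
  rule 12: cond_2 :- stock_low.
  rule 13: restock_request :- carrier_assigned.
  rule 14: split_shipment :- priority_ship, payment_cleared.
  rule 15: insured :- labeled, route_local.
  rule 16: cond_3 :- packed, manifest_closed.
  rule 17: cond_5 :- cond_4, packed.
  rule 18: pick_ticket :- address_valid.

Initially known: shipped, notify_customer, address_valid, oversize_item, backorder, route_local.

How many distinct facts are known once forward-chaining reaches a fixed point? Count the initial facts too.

19

Round 1: rule 4 [packed :- oversize_item.]; rule 8 [order_received :- notify_customer.]; rule 9 [labeled :- shipped, route_local.]; rule 18 [pick_ticket :- address_valid.]. Adds packed, order_received, labeled, pick_ticket.
Round 2: rule 3 [stock_available :- packed, order_received.]; rule 15 [insured :- labeled, route_local.]. Adds stock_available, insured.
Round 3: rule 2 [manifest_closed :- stock_available.]; rule 6 [stock_low :- insured, address_valid.]. Adds manifest_closed, stock_low.
Round 4: rule 7 [hazmat_flag :- stock_low.]; rule 10 [fragile_item :- manifest_closed, route_local.]; rule 12 [cond_2 :- stock_low.]; rule 16 [cond_3 :- packed, manifest_closed.]. Adds hazmat_flag, fragile_item, cond_2, cond_3.
Round 5: rule 11 [payment_cleared :- hazmat_flag, fragile_item.]. Adds payment_cleared.
Closure: {address_valid, backorder, cond_2, cond_3, fragile_item, hazmat_flag, insured, labeled, manifest_closed, notify_customer, order_received, oversize_item, packed, payment_cleared, pick_ticket, route_local, shipped, stock_available, stock_low} — 19 facts.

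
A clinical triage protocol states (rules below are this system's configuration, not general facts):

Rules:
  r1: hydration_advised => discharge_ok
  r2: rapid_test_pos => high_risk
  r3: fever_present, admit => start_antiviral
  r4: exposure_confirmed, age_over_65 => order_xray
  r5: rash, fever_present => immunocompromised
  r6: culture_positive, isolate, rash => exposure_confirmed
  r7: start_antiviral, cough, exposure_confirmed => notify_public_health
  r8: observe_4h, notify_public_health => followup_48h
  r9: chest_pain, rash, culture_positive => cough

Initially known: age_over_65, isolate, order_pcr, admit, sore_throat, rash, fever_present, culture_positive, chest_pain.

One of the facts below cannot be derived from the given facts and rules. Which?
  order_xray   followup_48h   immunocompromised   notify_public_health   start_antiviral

Round 1: r3 [fever_present, admit => start_antiviral]; r5 [rash, fever_present => immunocompromised]; r6 [culture_positive, isolate, rash => exposure_confirmed]; r9 [chest_pain, rash, culture_positive => cough]. Adds start_antiviral, immunocompromised, exposure_confirmed, cough.
Round 2: r4 [exposure_confirmed, age_over_65 => order_xray]; r7 [start_antiviral, cough, exposure_confirmed => notify_public_health]. Adds order_xray, notify_public_health.
Derived: order_xray (round 2), notify_public_health (round 2), immunocompromised (round 1), start_antiviral (round 1). followup_48h never appears in any round.

followup_48h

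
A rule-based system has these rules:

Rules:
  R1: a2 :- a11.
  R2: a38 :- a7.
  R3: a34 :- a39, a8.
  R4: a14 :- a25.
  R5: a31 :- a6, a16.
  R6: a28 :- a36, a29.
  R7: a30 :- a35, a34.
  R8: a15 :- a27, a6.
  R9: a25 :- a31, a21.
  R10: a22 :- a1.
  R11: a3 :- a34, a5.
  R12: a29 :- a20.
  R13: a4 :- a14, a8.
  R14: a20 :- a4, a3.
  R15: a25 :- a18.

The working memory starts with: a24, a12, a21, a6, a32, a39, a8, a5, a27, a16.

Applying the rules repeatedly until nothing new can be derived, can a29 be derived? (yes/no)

Round 1: R3 [a34 :- a39, a8.]; R5 [a31 :- a6, a16.]; R8 [a15 :- a27, a6.]. Adds a34, a31, a15.
Round 2: R9 [a25 :- a31, a21.]; R11 [a3 :- a34, a5.]. Adds a25, a3.
Round 3: R4 [a14 :- a25.]. Adds a14.
Round 4: R13 [a4 :- a14, a8.]. Adds a4.
Round 5: R14 [a20 :- a4, a3.]. Adds a20.
Round 6: R12 [a29 :- a20.]. Adds a29.
a29 appears in round 6, so it is derivable.

yes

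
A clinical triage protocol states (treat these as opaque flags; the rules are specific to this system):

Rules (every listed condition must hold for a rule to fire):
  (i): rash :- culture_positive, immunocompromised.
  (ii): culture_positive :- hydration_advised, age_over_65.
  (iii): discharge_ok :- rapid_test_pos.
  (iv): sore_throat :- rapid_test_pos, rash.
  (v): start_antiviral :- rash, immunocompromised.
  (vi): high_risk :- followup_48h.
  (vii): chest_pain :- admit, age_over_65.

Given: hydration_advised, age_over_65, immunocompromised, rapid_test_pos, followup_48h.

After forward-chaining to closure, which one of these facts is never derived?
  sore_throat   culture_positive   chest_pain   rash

chest_pain

[1] (ii) [culture_positive :- hydration_advised, age_over_65.]; (iii) [discharge_ok :- rapid_test_pos.]; (vi) [high_risk :- followup_48h.]. ⇒ new: culture_positive, discharge_ok, high_risk.
[2] (i) [rash :- culture_positive, immunocompromised.]. ⇒ new: rash.
[3] (iv) [sore_throat :- rapid_test_pos, rash.]; (v) [start_antiviral :- rash, immunocompromised.]. ⇒ new: sore_throat, start_antiviral.
Derived: sore_throat (round 3), culture_positive (round 1), rash (round 2). chest_pain never appears in any round.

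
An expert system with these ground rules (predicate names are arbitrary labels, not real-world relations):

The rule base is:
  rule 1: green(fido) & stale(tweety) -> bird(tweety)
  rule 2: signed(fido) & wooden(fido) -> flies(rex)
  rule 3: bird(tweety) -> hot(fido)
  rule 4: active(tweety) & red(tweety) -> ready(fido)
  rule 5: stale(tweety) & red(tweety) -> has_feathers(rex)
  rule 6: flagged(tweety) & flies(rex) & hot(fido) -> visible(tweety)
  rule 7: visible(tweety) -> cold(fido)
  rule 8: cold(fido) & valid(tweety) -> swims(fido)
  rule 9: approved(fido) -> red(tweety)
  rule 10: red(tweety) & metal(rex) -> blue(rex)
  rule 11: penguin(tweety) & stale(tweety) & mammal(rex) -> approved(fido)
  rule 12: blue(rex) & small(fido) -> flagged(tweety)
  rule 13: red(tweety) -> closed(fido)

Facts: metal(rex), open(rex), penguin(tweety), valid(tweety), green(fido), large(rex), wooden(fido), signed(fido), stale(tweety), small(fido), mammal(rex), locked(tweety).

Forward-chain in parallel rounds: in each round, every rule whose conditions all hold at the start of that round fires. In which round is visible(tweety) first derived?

5

[1] rule 1 [green(fido) & stale(tweety) -> bird(tweety)]; rule 2 [signed(fido) & wooden(fido) -> flies(rex)]; rule 11 [penguin(tweety) & stale(tweety) & mammal(rex) -> approved(fido)]. ⇒ new: bird(tweety), flies(rex), approved(fido).
[2] rule 3 [bird(tweety) -> hot(fido)]; rule 9 [approved(fido) -> red(tweety)]. ⇒ new: hot(fido), red(tweety).
[3] rule 5 [stale(tweety) & red(tweety) -> has_feathers(rex)]; rule 10 [red(tweety) & metal(rex) -> blue(rex)]; rule 13 [red(tweety) -> closed(fido)]. ⇒ new: has_feathers(rex), blue(rex), closed(fido).
[4] rule 12 [blue(rex) & small(fido) -> flagged(tweety)]. ⇒ new: flagged(tweety).
[5] rule 6 [flagged(tweety) & flies(rex) & hot(fido) -> visible(tweety)]. ⇒ new: visible(tweety).
visible(tweety) first appears in round 5.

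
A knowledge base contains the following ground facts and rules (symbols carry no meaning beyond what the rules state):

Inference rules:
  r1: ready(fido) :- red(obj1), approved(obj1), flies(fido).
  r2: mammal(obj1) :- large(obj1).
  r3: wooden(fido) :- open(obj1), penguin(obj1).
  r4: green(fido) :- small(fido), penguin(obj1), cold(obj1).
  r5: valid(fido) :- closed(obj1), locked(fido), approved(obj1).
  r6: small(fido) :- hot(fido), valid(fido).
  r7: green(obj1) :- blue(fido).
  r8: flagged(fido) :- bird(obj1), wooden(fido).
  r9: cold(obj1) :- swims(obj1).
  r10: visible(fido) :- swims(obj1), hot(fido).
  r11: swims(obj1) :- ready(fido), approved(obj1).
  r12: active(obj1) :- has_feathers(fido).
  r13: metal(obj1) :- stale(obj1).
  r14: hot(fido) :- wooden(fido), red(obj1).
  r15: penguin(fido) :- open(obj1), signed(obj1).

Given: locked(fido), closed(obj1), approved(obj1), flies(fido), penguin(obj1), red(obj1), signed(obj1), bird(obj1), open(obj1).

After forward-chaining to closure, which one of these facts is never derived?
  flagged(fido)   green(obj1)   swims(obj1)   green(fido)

green(obj1)

[1] r1 [ready(fido) :- red(obj1), approved(obj1), flies(fido).]; r3 [wooden(fido) :- open(obj1), penguin(obj1).]; r5 [valid(fido) :- closed(obj1), locked(fido), approved(obj1).]; r15 [penguin(fido) :- open(obj1), signed(obj1).]. ⇒ new: ready(fido), wooden(fido), valid(fido), penguin(fido).
[2] r8 [flagged(fido) :- bird(obj1), wooden(fido).]; r11 [swims(obj1) :- ready(fido), approved(obj1).]; r14 [hot(fido) :- wooden(fido), red(obj1).]. ⇒ new: flagged(fido), swims(obj1), hot(fido).
[3] r6 [small(fido) :- hot(fido), valid(fido).]; r9 [cold(obj1) :- swims(obj1).]; r10 [visible(fido) :- swims(obj1), hot(fido).]. ⇒ new: small(fido), cold(obj1), visible(fido).
[4] r4 [green(fido) :- small(fido), penguin(obj1), cold(obj1).]. ⇒ new: green(fido).
Derived: swims(obj1) (round 2), flagged(fido) (round 2), green(fido) (round 4). green(obj1) never appears in any round.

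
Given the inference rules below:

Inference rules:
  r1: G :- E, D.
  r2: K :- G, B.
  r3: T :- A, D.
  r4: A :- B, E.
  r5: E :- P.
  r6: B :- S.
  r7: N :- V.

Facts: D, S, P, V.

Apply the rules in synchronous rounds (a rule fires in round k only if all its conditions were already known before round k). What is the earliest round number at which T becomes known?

Round 1: r5 [E :- P.]; r6 [B :- S.]; r7 [N :- V.]. Adds E, B, N.
Round 2: r1 [G :- E, D.]; r4 [A :- B, E.]. Adds G, A.
Round 3: r2 [K :- G, B.]; r3 [T :- A, D.]. Adds K, T.
T first appears in round 3.

3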